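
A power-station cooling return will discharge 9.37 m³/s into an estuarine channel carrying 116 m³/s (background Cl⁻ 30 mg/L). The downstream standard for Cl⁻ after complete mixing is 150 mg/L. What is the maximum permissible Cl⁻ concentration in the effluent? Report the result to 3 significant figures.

At the limit, (Qr·Cr + Qe·Cₑ)/(Qr + Qe) = 150:
Cₑ = (125.4·150 − 116.0·30.00) / 9.370 = 1636 mg/L.

1640 mg/L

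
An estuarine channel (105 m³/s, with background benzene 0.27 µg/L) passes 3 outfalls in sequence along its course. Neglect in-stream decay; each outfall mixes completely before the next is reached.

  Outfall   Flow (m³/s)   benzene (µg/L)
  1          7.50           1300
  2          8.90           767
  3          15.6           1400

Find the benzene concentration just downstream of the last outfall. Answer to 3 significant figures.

Outfall 1: combined Q = 112.5 m³/s; C = (105.0·0.2700 + 7.500·1300)/112.5 = 86.92 µg/L.
Outfall 2: combined Q = 121.4 m³/s; C = (112.5·86.92 + 8.900·767.0)/121.4 = 136.8 µg/L.
Outfall 3: combined Q = 137.0 m³/s; C = (121.4·136.8 + 15.60·1400)/137.0 = 280.6 µg/L.

281 µg/L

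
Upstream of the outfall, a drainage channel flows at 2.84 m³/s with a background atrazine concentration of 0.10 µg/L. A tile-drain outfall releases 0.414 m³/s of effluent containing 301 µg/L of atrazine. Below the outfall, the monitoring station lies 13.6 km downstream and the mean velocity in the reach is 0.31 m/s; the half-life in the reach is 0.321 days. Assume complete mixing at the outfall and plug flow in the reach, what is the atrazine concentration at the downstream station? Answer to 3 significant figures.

12.8 µg/L

Mixed concentration C = ΣQC/ΣQ = (2.840·0.1000 + 0.4140·301.0) / 3.254 = 124.9/3.254 = 38.38 µg/L.
Travel time t = 13.6·1000 / 0.31 = 43870 s = 12.19 h.
Half-life 0.321 d → k = ln 2 / 0.321 = 2.159 d⁻¹.
First-order decay: C = 38.38·exp(−k·t) = 38.38·0.3341 = 12.82 µg/L.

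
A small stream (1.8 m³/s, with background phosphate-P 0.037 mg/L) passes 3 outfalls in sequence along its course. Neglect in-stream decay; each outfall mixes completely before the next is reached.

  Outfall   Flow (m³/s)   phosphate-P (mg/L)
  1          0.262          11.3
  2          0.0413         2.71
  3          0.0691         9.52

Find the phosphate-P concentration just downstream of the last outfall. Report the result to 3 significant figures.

1.75 mg/L

After outfall 1: Q = 1.800 + 0.2620 = 2.062 m³/s; C = (1.800·0.03700 + 0.2620·11.30)/2.062 = 1.468 mg/L.
After outfall 2: Q = 2.062 + 0.04130 = 2.103 m³/s; C = (2.062·1.468 + 0.04130·2.710)/2.103 = 1.492 mg/L.
After outfall 3: Q = 2.103 + 0.06910 = 2.172 m³/s; C = (2.103·1.492 + 0.06910·9.520)/2.172 = 1.748 mg/L.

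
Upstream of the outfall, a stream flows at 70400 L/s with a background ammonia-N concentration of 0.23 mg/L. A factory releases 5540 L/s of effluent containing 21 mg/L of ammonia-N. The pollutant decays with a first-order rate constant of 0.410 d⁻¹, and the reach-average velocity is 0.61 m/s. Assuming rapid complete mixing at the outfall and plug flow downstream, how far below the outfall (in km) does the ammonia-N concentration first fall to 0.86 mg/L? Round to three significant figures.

After mixing, C = (70400·0.2300 + 5540·21.00) / 75940 = 132500/75940 = 1.745 mg/L.
Set 1.745·exp(−k·t) = 0.86 → t = ln(1.745/0.86)/k = 149100 s = 41.43 h.
Distance = v·t = 0.61·149100 = 90970 m = 90.97 km.

91.0 km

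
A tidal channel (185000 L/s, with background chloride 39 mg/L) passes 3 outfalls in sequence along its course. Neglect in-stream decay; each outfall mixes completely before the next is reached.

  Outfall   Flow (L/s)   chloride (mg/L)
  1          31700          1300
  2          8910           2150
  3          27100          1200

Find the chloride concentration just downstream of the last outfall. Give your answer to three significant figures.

396 mg/L

Outfall 1: combined Q = 216700 L/s; C = (185000·39.00 + 31700·1300)/216700 = 223.5 mg/L.
Outfall 2: combined Q = 225600 L/s; C = (216700·223.5 + 8910·2150)/225600 = 299.6 mg/L.
Outfall 3: combined Q = 252700 L/s; C = (225600·299.6 + 27100·1200)/252700 = 396.1 mg/L.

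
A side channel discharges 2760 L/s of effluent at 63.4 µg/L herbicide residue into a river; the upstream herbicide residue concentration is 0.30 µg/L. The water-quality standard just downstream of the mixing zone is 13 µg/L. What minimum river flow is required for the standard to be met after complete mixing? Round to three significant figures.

11000 L/s

Set C_mix = 13: (Q·0.3000 + 2760·63.40) / (Q + 2760) = 13
→ Q = 2760·(63.40 − 13)/(13 − 0.3000) = 10950 L/s.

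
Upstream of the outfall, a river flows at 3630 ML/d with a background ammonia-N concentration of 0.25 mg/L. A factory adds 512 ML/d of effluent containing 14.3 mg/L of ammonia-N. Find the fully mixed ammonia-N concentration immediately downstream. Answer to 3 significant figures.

Mass balance: C = (3630·0.2500 + 512.0·14.30) / 4142 = 8229/4142 = 1.987 mg/L.

1.99 mg/L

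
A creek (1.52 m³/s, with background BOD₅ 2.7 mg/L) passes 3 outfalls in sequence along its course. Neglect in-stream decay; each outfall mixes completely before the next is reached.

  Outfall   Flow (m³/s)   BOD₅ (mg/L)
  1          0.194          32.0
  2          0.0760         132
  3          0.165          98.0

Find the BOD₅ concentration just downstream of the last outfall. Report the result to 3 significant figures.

18.7 mg/L

After outfall 1: Q = 1.520 + 0.1940 = 1.714 m³/s; C = (1.520·2.700 + 0.1940·32.00)/1.714 = 6.016 mg/L.
After outfall 2: Q = 1.714 + 0.07600 = 1.790 m³/s; C = (1.714·6.016 + 0.07600·132.0)/1.790 = 11.37 mg/L.
After outfall 3: Q = 1.790 + 0.1650 = 1.955 m³/s; C = (1.790·11.37 + 0.1650·98.00)/1.955 = 18.68 mg/L.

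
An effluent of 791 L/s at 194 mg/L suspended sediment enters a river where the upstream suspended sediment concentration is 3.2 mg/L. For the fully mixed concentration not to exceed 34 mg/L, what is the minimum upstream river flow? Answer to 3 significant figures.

4110 L/s

Set C_mix = 34: (Q·3.200 + 791.0·194.0) / (Q + 791.0) = 34
→ Q = 791.0·(194.0 − 34)/(34 − 3.200) = 4109 L/s.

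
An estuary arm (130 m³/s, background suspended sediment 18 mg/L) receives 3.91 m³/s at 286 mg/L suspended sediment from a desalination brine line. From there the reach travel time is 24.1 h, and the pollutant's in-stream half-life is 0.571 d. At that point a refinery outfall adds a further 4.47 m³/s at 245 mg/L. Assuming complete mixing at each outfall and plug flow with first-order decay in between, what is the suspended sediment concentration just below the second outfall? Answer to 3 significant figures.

15.3 mg/L

Mass balance: C = (130.0·18.00 + 3.910·286.0) / 133.9 = 3458/133.9 = 25.83 mg/L; combined flow 133.9 m³/s.
Half-life 0.571 d → k = ln 2 / 0.571 = 1.214 d⁻¹.
Decay over the reach: 25.83·exp(−kt) = 25.83·0.2955 = 7.632 mg/L.
At the second outfall, C = (133.9·7.632 + 4.470·245.0) / (133.9 + 4.470) = 15.30 mg/L.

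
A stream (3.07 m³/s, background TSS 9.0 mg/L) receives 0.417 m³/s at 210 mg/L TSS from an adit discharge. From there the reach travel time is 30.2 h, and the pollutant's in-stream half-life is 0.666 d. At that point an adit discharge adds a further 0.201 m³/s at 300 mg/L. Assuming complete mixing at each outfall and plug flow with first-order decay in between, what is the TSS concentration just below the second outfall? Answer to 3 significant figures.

Mixed concentration C = ΣQC/ΣQ = (3.070·9.000 + 0.4170·210.0) / 3.487 = 115.2/3.487 = 33.04 mg/L; combined flow 3.487 m³/s.
Half-life 0.666 d → k = ln 2 / 0.666 = 1.041 d⁻¹.
Applying C = C₀e^(−kt): 33.04 × 0.2699 = 8.917 mg/L.
At the second outfall, C = (3.487·8.917 + 0.2010·300.0) / (3.487 + 0.2010) = 24.78 mg/L.

24.8 mg/L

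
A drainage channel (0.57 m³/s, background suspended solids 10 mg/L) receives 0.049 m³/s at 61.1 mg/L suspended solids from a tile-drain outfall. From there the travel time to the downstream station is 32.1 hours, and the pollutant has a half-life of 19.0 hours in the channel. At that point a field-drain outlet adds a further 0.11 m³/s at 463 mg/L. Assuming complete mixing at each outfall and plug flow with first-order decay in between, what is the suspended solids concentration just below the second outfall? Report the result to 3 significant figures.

After mixing, C = (0.5700·10.00 + 0.04900·61.10) / 0.6190 = 8.694/0.6190 = 14.05 mg/L; combined flow 0.6190 m³/s.
Half-life 19.0 h → k = ln 2 / 19.0 = 0.03648 h⁻¹ = 0.8756 d⁻¹.
Decay over the reach: 14.05·exp(−kt) = 14.05·0.3100 = 4.355 mg/L.
At the second outfall, C = (0.6190·4.355 + 0.1100·463.0) / (0.6190 + 0.1100) = 73.56 mg/L.

73.6 mg/L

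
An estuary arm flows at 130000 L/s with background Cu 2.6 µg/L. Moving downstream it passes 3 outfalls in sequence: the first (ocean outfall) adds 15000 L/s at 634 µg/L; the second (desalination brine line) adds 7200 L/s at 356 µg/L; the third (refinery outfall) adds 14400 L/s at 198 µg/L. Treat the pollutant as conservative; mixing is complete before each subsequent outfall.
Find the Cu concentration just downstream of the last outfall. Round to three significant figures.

After outfall 1: Q = 130000 + 15000 = 145000 L/s; C = (130000·2.600 + 15000·634.0)/145000 = 67.92 µg/L.
After outfall 2: Q = 145000 + 7200 = 152200 L/s; C = (145000·67.92 + 7200·356.0)/152200 = 81.55 µg/L.
After outfall 3: Q = 152200 + 14400 = 166600 L/s; C = (152200·81.55 + 14400·198.0)/166600 = 91.61 µg/L.

91.6 µg/L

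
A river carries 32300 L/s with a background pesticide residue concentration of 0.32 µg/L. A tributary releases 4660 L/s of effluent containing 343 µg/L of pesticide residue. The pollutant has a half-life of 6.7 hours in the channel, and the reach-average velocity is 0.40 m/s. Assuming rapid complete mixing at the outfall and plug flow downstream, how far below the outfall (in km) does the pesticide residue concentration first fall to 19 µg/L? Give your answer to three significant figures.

After mixing, C = (32300·0.3200 + 4660·343.0) / 36960 = 1609000/36960 = 43.53 µg/L.
Half-life 6.7 h → k = ln 2 / 6.7 = 0.1035 h⁻¹ = 2.483 d⁻¹.
Set 43.53·exp(−k·t) = 19 → t = ln(43.53/19)/k = 28840 s = 8.012 h.
Distance = v·t = 0.40·28840 = 11540 m = 11.54 km.

11.5 km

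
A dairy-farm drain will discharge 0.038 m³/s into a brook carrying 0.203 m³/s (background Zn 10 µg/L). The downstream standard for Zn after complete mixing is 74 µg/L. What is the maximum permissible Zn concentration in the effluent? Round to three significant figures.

416 µg/L

At the limit, (Qr·Cr + Qe·Cₑ)/(Qr + Qe) = 74:
Cₑ = (0.2410·74 − 0.2030·10.00) / 0.03800 = 415.9 µg/L.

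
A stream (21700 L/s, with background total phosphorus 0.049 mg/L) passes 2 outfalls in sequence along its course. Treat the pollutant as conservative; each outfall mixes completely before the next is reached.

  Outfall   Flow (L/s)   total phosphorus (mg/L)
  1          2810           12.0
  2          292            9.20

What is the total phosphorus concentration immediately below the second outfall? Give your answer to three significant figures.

1.51 mg/L

Below outfall 1: Q → 24510 L/s, C = (21700·0.04900 + 2810·12.00)/24510 = 1.419 mg/L.
Below outfall 2: Q → 24800 L/s, C = (24510·1.419 + 292.0·9.200)/24800 = 1.511 mg/L.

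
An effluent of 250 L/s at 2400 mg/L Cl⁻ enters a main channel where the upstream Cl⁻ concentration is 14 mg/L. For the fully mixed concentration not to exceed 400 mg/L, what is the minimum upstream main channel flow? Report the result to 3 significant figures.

Set C_mix = 400: (Q·14.00 + 250.0·2400) / (Q + 250.0) = 400
→ Q = 250.0·(2400 − 400)/(400 − 14.00) = 1295 L/s.

1300 L/s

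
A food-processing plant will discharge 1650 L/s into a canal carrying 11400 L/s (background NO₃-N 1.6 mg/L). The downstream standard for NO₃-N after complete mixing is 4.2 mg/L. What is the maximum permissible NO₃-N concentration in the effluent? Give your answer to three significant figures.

At the limit, (Qr·Cr + Qe·Cₑ)/(Qr + Qe) = 4.2:
Cₑ = (13050·4.2 − 11400·1.600) / 1650 = 22.16 mg/L.

22.2 mg/L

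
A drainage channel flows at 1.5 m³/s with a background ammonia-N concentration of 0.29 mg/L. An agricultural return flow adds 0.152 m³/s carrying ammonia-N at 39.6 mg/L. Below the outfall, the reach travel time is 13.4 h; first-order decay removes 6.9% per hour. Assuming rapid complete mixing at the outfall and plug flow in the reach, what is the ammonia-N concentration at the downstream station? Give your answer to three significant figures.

Flow-weighted average: C = (1.500·0.2900 + 0.1520·39.60) / 1.652 = 6.454/1.652 = 3.907 mg/L.
6.9%/h lost → k = −ln(1 − 0.069) = 0.07150 h⁻¹.
Applying C = C₀e^(−kt): 3.907 × 0.3836 = 1.499 mg/L.

1.50 mg/L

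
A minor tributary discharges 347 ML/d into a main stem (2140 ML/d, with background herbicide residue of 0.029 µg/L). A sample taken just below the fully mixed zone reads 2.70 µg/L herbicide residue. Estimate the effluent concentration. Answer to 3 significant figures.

Mass balance: 2140·0.02900 + 347.0·Cₑ = 2487·2.700
→ Cₑ = (2487·2.700 − 2140·0.02900) / 347.0 = 19.17 µg/L.

19.2 µg/L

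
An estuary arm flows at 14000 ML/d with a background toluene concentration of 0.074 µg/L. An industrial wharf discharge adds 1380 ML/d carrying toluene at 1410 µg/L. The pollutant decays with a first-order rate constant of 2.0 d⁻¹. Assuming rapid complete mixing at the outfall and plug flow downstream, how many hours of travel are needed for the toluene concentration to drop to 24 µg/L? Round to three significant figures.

20.0 h

Conservation of mass: C = (14000·0.07400 + 1380·1410) / 15380 = 1947000/15380 = 126.6 µg/L.
126.6·exp(−k·t) = 24 → t = ln(126.6/24)/k = 71830 s = 19.95 h.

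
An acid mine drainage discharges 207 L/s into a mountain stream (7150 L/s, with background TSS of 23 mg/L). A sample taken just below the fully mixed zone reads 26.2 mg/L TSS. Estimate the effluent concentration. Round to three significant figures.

137 mg/L

Mass balance: 7150·23.00 + 207.0·Cₑ = 7357·26.20
→ Cₑ = (7357·26.20 − 7150·23.00) / 207.0 = 136.7 mg/L.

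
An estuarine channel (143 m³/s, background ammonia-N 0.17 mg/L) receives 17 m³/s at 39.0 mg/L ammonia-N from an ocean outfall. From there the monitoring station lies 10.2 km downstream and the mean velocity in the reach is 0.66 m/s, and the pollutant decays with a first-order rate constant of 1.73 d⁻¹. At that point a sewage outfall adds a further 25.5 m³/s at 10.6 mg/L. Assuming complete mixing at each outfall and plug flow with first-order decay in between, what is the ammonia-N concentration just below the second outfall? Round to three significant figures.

4.18 mg/L

After mixing, C = (143.0·0.1700 + 17.00·39.00) / 160.0 = 687.3/160.0 = 4.296 mg/L; combined flow 160.0 m³/s.
Travel time t = 10.2·1000 / 0.66 = 15450 s = 4.293 h.
Decay over the reach: 4.296·exp(−kt) = 4.296·0.7339 = 3.152 mg/L.
At the second outfall, C = (160.0·3.152 + 25.50·10.60) / (160.0 + 25.50) = 4.176 mg/L.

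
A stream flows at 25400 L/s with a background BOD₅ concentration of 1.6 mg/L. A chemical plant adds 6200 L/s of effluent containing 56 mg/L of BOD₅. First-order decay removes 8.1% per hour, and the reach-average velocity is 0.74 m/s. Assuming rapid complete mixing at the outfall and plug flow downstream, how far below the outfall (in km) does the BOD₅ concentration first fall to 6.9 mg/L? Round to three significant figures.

18.2 km

Flow-weighted average: C = (25400·1.600 + 6200·56.00) / 31600 = 387800/31600 = 12.27 mg/L.
8.1%/h lost → k = −ln(1 − 0.081) = 0.08447 h⁻¹.
Set 12.27·exp(−k·t) = 6.9 → t = ln(12.27/6.9)/k = 24540 s = 6.818 h.
Distance = v·t = 0.74·24540 = 18160 m = 18.16 km.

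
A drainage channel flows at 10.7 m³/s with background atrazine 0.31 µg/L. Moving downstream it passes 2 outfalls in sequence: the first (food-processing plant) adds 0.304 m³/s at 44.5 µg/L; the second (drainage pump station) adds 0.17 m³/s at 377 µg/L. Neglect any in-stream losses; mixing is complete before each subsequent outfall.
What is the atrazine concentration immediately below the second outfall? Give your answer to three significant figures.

7.24 µg/L

After outfall 1: Q = 10.70 + 0.3040 = 11.00 m³/s; C = (10.70·0.3100 + 0.3040·44.50)/11.00 = 1.531 µg/L.
After outfall 2: Q = 11.00 + 0.1700 = 11.17 m³/s; C = (11.00·1.531 + 0.1700·377.0)/11.17 = 7.243 µg/L.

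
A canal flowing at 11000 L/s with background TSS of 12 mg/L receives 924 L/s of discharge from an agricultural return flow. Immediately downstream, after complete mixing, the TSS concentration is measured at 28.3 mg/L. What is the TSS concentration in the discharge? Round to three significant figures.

Mass balance: 11000·12.00 + 924.0·Cₑ = 11920·28.30
→ Cₑ = (11920·28.30 − 11000·12.00) / 924.0 = 222.3 mg/L.

222 mg/L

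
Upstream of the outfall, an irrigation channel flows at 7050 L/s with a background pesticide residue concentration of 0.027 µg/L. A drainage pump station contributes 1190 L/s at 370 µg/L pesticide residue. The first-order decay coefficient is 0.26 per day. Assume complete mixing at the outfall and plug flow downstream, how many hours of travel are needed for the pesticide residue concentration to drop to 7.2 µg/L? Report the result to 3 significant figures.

Mixed concentration C = ΣQC/ΣQ = (7050·0.02700 + 1190·370.0) / 8240 = 440500/8240 = 53.46 µg/L.
53.46·exp(−k·t) = 7.2 → t = ln(53.46/7.2)/k = 666200 s = 185.1 h.

185 h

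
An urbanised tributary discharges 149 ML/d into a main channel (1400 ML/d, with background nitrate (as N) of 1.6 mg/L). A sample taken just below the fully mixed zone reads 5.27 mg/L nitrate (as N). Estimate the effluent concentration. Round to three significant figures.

Mass balance: 1400·1.600 + 149.0·Cₑ = 1549·5.270
→ Cₑ = (1549·5.270 − 1400·1.600) / 149.0 = 39.75 mg/L.

39.8 mg/L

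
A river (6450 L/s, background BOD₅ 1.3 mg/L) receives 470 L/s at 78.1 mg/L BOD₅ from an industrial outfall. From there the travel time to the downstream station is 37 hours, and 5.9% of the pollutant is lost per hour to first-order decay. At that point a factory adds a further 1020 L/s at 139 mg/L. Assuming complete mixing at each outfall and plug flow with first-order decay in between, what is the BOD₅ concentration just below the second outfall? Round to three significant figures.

Conservation of mass: C = (6450·1.300 + 470.0·78.10) / 6920 = 45090/6920 = 6.516 mg/L; combined flow 6920 L/s.
5.9%/h lost → k = −ln(1 − 0.059) = 0.06081 h⁻¹.
Applying C = C₀e^(−kt): 6.516 × 0.1054 = 0.6868 mg/L.
Second outfall: C = (6920·0.6868 + 1020·139.0)/7940 = 18.45 mg/L.

18.5 mg/L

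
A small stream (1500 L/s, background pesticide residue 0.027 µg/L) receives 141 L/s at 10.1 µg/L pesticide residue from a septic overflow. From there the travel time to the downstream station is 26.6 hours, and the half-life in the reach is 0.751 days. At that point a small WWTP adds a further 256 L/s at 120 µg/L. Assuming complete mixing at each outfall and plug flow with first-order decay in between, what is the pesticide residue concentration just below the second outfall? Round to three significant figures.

16.5 µg/L

Mixed concentration C = ΣQC/ΣQ = (1500·0.02700 + 141.0·10.10) / 1641 = 1465/1641 = 0.8925 µg/L; combined flow 1641 L/s.
Half-life 0.751 d → k = ln 2 / 0.751 = 0.9230 d⁻¹.
Applying C = C₀e^(−kt): 0.8925 × 0.3595 = 0.3209 µg/L.
At the second outfall, C = (1641·0.3209 + 256.0·120.0) / (1641 + 256.0) = 16.47 µg/L.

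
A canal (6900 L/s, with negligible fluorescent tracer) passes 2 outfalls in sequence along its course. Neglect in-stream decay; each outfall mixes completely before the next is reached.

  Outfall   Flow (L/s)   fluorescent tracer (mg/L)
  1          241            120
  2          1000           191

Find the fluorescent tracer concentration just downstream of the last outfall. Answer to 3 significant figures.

After outfall 1: Q = 6900 + 241.0 = 7141 L/s; C = (6900·0 + 241.0·120.0)/7141 = 4.050 mg/L.
After outfall 2: Q = 7141 + 1000 = 8141 L/s; C = (7141·4.050 + 1000·191.0)/8141 = 27.01 mg/L.

27.0 mg/L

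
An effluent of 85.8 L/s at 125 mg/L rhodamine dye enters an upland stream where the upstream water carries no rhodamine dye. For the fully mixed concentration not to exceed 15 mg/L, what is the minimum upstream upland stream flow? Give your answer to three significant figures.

629 L/s

Set C_mix = 15: (Q·0 + 85.80·125.0) / (Q + 85.80) = 15
→ Q = 85.80·(125.0 − 15)/(15 − 0) = 629.2 L/s.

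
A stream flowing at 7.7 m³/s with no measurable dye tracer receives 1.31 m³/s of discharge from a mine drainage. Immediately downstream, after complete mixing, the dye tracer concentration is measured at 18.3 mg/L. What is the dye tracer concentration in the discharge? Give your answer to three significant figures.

Mass balance: 7.700·0 + 1.310·Cₑ = 9.010·18.30
→ Cₑ = (9.010·18.30 − 7.700·0) / 1.310 = 125.9 mg/L.

126 mg/L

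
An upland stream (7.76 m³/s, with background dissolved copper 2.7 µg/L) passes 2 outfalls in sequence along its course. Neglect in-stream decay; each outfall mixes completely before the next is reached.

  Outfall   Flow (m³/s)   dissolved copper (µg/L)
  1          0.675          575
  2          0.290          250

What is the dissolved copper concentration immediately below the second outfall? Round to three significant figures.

Below outfall 1: Q → 8.435 m³/s, C = (7.760·2.700 + 0.6750·575.0)/8.435 = 48.50 µg/L.
Below outfall 2: Q → 8.725 m³/s, C = (8.435·48.50 + 0.2900·250.0)/8.725 = 55.20 µg/L.

55.2 µg/L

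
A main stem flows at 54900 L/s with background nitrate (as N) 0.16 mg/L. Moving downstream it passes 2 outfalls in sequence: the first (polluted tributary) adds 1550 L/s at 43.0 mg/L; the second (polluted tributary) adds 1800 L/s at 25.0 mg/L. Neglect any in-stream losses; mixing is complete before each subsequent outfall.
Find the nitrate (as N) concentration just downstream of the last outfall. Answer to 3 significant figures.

2.07 mg/L

After outfall 1: Q = 54900 + 1550 = 56450 L/s; C = (54900·0.1600 + 1550·43.00)/56450 = 1.336 mg/L.
After outfall 2: Q = 56450 + 1800 = 58250 L/s; C = (56450·1.336 + 1800·25.00)/58250 = 2.068 mg/L.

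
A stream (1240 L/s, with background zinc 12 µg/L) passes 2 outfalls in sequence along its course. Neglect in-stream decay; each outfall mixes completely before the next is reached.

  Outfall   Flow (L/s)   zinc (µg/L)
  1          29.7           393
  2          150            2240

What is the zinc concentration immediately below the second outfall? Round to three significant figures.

Below outfall 1: Q → 1270 L/s, C = (1240·12.00 + 29.70·393.0)/1270 = 20.91 µg/L.
Below outfall 2: Q → 1420 L/s, C = (1270·20.91 + 150.0·2240)/1420 = 255.4 µg/L.

255 µg/L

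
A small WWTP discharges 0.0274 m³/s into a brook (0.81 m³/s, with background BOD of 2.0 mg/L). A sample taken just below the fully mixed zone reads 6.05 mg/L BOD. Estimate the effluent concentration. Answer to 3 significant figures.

126 mg/L

Mass balance: 0.8100·2.000 + 0.02740·Cₑ = 0.8374·6.050
→ Cₑ = (0.8374·6.050 − 0.8100·2.000) / 0.02740 = 125.8 mg/L.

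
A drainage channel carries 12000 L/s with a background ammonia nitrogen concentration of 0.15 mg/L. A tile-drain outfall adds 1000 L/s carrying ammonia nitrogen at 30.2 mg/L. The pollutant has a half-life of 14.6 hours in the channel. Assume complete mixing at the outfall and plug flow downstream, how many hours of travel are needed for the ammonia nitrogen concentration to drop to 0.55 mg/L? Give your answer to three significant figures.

Mixed concentration C = ΣQC/ΣQ = (12000·0.1500 + 1000·30.20) / 13000 = 32000/13000 = 2.462 mg/L.
Half-life 14.6 h → k = ln 2 / 14.6 = 0.04748 h⁻¹ = 1.139 d⁻¹.
2.462·exp(−k·t) = 0.55 → t = ln(2.462/0.55)/k = 113600 s = 31.57 h.

31.6 h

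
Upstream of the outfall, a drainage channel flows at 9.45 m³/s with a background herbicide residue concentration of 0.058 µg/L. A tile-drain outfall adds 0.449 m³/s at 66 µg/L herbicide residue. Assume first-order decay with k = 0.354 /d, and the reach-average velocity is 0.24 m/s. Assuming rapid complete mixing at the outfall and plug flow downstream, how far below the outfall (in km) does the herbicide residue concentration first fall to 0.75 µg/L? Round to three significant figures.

82.2 km

Conservation of mass: C = (9.450·0.05800 + 0.4490·66.00) / 9.899 = 30.18/9.899 = 3.049 µg/L.
Set 3.049·exp(−k·t) = 0.75 → t = ln(3.049/0.75)/k = 342300 s = 95.08 h.
Distance = v·t = 0.24·342300 = 82150 m = 82.15 km.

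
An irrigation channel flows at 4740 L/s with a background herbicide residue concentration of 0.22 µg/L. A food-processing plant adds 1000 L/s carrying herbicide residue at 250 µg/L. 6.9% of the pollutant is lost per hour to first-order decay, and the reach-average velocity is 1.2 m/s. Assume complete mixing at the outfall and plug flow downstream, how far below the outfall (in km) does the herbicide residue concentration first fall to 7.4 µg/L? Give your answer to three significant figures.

Mixed concentration C = ΣQC/ΣQ = (4740·0.2200 + 1000·250.0) / 5740 = 251000/5740 = 43.74 µg/L.
6.9%/h lost → k = −ln(1 − 0.069) = 0.07150 h⁻¹.
Set 43.74·exp(−k·t) = 7.4 → t = ln(43.74/7.4)/k = 89460 s = 24.85 h.
Distance = v·t = 1.2·89460 = 107400 m = 107.4 km.

107 km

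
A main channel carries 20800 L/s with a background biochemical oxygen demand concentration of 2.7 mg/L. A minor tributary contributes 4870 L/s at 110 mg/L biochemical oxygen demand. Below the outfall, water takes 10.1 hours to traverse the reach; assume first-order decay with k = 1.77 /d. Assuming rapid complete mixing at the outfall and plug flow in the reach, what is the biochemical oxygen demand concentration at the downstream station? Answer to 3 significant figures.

10.9 mg/L

Mass balance: C = (20800·2.700 + 4870·110.0) / 25670 = 591900/25670 = 23.06 mg/L.
Decay over the reach: 23.06·exp(−kt) = 23.06·0.4748 = 10.95 mg/L.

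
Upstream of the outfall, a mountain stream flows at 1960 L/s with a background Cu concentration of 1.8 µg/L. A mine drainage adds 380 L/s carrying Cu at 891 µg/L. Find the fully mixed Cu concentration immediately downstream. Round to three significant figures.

Mixed concentration C = ΣQC/ΣQ = (1960·1.800 + 380.0·891.0) / 2340 = 342100/2340 = 146.2 µg/L.

146 µg/L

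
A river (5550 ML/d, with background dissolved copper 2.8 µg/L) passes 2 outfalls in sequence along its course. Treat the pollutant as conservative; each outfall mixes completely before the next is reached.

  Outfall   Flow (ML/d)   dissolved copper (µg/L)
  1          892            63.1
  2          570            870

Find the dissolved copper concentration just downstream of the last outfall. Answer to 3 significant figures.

Outfall 1: combined Q = 6442 ML/d; C = (5550·2.800 + 892.0·63.10)/6442 = 11.15 µg/L.
Outfall 2: combined Q = 7012 ML/d; C = (6442·11.15 + 570.0·870.0)/7012 = 80.96 µg/L.

81.0 µg/L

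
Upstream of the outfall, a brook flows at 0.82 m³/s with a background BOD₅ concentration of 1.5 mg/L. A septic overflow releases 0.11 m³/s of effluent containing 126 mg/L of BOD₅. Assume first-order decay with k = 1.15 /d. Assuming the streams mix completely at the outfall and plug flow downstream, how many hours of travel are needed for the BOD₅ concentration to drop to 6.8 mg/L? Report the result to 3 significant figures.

18.1 h

Flow-weighted average: C = (0.8200·1.500 + 0.1100·126.0) / 0.9300 = 15.09/0.9300 = 16.23 mg/L.
16.23·exp(−k·t) = 6.8 → t = ln(16.23/6.8)/k = 65340 s = 18.15 h.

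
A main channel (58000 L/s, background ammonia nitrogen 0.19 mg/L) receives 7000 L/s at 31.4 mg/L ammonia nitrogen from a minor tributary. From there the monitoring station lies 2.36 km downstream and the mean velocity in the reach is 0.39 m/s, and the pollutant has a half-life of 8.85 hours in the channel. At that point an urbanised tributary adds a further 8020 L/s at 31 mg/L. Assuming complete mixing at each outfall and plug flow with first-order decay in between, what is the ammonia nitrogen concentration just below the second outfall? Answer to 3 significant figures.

Mass balance: C = (58000·0.1900 + 7000·31.40) / 65000 = 230800/65000 = 3.551 mg/L; combined flow 65000 L/s.
Travel time t = 2.36·1000 / 0.39 = 6051 s = 1.681 h.
Half-life 8.85 h → k = ln 2 / 8.85 = 0.07832 h⁻¹ = 1.880 d⁻¹.
First-order decay: C = 3.551·exp(−k·t) = 3.551·0.8766 = 3.113 mg/L.
At the second outfall, C = (65000·3.113 + 8020·31.00) / (65000 + 8020) = 6.176 mg/L.

6.18 mg/L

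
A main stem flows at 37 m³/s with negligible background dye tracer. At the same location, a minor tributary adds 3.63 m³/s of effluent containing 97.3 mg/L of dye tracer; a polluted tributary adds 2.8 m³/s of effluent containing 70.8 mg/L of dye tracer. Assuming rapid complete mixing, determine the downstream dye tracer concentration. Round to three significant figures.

Mixed concentration C = ΣQC/ΣQ = (37.00·0 + 3.630·97.30 + 2.800·70.80) / 43.43 = 551.4/43.43 = 12.70 mg/L.

12.7 mg/L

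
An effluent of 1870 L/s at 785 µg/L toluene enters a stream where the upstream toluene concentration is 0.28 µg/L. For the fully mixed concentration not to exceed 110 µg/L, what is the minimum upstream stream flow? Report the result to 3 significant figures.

11500 L/s

Set C_mix = 110: (Q·0.2800 + 1870·785.0) / (Q + 1870) = 110
→ Q = 1870·(785.0 − 110)/(110 − 0.2800) = 11500 L/s.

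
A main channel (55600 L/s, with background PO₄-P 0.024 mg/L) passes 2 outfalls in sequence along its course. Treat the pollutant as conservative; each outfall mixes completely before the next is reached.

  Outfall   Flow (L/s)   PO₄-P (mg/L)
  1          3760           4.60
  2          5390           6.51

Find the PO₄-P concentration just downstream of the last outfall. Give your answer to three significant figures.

0.830 mg/L

Below outfall 1: Q → 59360 L/s, C = (55600·0.02400 + 3760·4.600)/59360 = 0.3139 mg/L.
Below outfall 2: Q → 64750 L/s, C = (59360·0.3139 + 5390·6.510)/64750 = 0.8296 mg/L.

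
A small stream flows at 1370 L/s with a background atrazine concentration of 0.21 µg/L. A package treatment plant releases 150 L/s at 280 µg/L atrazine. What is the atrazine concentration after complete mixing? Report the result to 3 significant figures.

27.8 µg/L

Conservation of mass: C = (1370·0.2100 + 150.0·280.0) / 1520 = 42290/1520 = 27.82 µg/L.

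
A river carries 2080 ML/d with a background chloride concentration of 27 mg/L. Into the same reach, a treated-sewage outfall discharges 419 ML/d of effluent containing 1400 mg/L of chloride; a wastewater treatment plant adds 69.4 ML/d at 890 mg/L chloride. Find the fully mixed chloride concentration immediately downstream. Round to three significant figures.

Mass balance: C = (2080·27.00 + 419.0·1400 + 69.40·890.0) / 2568 = 704500/2568 = 274.3 mg/L.

274 mg/L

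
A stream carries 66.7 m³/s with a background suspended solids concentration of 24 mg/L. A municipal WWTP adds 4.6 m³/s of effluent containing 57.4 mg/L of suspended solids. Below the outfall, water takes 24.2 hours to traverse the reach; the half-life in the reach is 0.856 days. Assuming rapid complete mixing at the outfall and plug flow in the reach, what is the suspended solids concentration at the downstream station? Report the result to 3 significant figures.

Flow-weighted average: C = (66.70·24.00 + 4.600·57.40) / 71.30 = 1865/71.30 = 26.15 mg/L.
Half-life 0.856 d → k = ln 2 / 0.856 = 0.8098 d⁻¹.
Applying C = C₀e^(−kt): 26.15 × 0.4420 = 11.56 mg/L.

11.6 mg/L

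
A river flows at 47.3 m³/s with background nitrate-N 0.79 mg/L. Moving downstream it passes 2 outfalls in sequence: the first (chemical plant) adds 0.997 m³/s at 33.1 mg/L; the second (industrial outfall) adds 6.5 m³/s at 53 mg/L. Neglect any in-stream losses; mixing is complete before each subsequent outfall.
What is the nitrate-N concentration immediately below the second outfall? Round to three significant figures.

Outfall 1: combined Q = 48.30 m³/s; C = (47.30·0.7900 + 0.9970·33.10)/48.30 = 1.457 mg/L.
Outfall 2: combined Q = 54.80 m³/s; C = (48.30·1.457 + 6.500·53.00)/54.80 = 7.571 mg/L.

7.57 mg/L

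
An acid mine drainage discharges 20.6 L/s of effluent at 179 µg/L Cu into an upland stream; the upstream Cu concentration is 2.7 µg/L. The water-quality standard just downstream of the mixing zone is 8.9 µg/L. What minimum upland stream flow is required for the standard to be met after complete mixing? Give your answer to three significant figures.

Set C_mix = 8.9: (Q·2.700 + 20.60·179.0) / (Q + 20.60) = 8.9
→ Q = 20.60·(179.0 − 8.9)/(8.9 − 2.700) = 565.2 L/s.

565 L/s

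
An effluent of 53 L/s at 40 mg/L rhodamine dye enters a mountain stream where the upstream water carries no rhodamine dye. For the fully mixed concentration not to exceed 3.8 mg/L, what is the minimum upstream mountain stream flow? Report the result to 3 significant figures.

Set C_mix = 3.8: (Q·0 + 53.00·40.00) / (Q + 53.00) = 3.8
→ Q = 53.00·(40.00 − 3.8)/(3.8 − 0) = 504.9 L/s.

505 L/s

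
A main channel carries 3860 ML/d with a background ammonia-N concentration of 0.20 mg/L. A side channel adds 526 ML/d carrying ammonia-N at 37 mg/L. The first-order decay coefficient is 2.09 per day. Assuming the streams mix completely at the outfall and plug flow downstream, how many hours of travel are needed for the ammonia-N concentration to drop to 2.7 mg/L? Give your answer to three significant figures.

6.15 h

Flow-weighted average: C = (3860·0.2000 + 526.0·37.00) / 4386 = 20230/4386 = 4.613 mg/L.
4.613·exp(−k·t) = 2.7 → t = ln(4.613/2.7)/k = 22150 s = 6.152 h.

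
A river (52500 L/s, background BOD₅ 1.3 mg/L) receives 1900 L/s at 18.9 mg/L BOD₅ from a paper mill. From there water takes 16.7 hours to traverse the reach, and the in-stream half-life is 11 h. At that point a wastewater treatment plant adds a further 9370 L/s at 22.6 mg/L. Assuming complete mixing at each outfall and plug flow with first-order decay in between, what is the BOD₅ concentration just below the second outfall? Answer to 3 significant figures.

Mixed concentration C = ΣQC/ΣQ = (52500·1.300 + 1900·18.90) / 54400 = 104200/54400 = 1.915 mg/L; combined flow 54400 L/s.
Half-life 11 h → k = ln 2 / 11 = 0.06301 h⁻¹ = 1.512 d⁻¹.
First-order decay: C = 1.915·exp(−k·t) = 1.915·0.3491 = 0.6685 mg/L.
At the second outfall, C = (54400·0.6685 + 9370·22.60) / (54400 + 9370) = 3.891 mg/L.

3.89 mg/L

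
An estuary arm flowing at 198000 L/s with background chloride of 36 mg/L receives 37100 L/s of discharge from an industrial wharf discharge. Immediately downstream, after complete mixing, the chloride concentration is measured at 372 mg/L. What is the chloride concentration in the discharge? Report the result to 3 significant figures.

Mass balance: 198000·36.00 + 37100·Cₑ = 235100·372.0
→ Cₑ = (235100·372.0 − 198000·36.00) / 37100 = 2165 mg/L.

2170 mg/L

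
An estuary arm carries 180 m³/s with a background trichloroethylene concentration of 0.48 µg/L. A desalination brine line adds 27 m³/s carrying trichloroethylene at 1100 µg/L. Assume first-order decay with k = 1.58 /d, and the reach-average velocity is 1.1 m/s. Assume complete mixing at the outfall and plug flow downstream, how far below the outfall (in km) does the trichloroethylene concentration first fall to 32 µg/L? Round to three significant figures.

90.4 km

Mass balance: C = (180.0·0.4800 + 27.00·1100) / 207.0 = 29790/207.0 = 143.9 µg/L.
Set 143.9·exp(−k·t) = 32 → t = ln(143.9/32)/k = 82210 s = 22.84 h.
Distance = v·t = 1.1·82210 = 90430 m = 90.43 km.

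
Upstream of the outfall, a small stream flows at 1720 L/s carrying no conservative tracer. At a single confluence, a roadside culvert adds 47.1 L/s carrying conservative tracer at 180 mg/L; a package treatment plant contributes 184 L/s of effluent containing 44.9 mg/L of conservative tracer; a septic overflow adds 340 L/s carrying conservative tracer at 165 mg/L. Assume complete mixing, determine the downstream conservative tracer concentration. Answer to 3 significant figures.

31.8 mg/L

Mass balance: C = (1720·0 + 47.10·180.0 + 184.0·44.90 + 340.0·165.0) / 2291 = 72840/2291 = 31.79 mg/L.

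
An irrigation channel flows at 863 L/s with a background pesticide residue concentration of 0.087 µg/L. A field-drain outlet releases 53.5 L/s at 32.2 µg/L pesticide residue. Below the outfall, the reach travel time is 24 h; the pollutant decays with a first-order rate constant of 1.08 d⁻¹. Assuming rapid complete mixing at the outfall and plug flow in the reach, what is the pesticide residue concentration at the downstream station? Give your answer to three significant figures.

Mass balance: C = (863.0·0.08700 + 53.50·32.20) / 916.5 = 1798/916.5 = 1.962 µg/L.
Applying C = C₀e^(−kt): 1.962 × 0.3396 = 0.6661 µg/L.

0.666 µg/L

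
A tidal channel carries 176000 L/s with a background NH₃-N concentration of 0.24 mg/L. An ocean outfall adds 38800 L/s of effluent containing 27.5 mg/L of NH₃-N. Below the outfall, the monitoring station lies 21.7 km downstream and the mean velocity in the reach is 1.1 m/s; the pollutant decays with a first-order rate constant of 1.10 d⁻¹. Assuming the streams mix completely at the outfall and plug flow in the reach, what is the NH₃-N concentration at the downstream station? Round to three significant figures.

Mixed concentration C = ΣQC/ΣQ = (176000·0.2400 + 38800·27.50) / 214800 = 1109000/214800 = 5.164 mg/L.
Travel time t = 21.7·1000 / 1.1 = 19730 s = 5.480 h.
First-order decay: C = 5.164·exp(−k·t) = 5.164·0.7779 = 4.017 mg/L.

4.02 mg/L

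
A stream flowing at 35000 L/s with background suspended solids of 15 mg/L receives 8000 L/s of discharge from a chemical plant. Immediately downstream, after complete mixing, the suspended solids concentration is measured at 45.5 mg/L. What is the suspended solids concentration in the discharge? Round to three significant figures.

179 mg/L

Mass balance: 35000·15.00 + 8000·Cₑ = 43000·45.50
→ Cₑ = (43000·45.50 − 35000·15.00) / 8000 = 178.9 mg/L.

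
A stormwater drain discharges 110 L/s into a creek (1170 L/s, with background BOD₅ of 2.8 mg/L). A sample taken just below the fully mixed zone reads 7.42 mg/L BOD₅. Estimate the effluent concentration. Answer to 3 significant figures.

Mass balance: 1170·2.800 + 110.0·Cₑ = 1280·7.420
→ Cₑ = (1280·7.420 − 1170·2.800) / 110.0 = 56.56 mg/L.

56.6 mg/L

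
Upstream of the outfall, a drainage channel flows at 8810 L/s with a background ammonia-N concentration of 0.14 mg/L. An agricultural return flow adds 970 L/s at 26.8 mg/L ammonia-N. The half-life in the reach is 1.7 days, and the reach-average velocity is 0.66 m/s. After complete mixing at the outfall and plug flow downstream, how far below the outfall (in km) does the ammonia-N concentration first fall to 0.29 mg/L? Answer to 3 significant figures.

Mass balance: C = (8810·0.1400 + 970.0·26.80) / 9780 = 27230/9780 = 2.784 mg/L.
Half-life 1.7 d → k = ln 2 / 1.7 = 0.4077 d⁻¹.
Set 2.784·exp(−k·t) = 0.29 → t = ln(2.784/0.29)/k = 479300 s = 133.1 h.
Distance = v·t = 0.66·479300 = 316300 m = 316.3 km.

316 km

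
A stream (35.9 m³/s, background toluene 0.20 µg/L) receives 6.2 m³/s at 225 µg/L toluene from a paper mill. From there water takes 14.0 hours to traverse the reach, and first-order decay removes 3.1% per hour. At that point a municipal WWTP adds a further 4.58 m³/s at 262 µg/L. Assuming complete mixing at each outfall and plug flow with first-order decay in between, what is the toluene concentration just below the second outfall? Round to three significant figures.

Conservation of mass: C = (35.90·0.2000 + 6.200·225.0) / 42.10 = 1402/42.10 = 33.31 µg/L; combined flow 42.10 m³/s.
3.1%/h lost → k = −ln(1 − 0.031) = 0.03149 h⁻¹.
After decay, C = 33.31 × e^(−kt) = 33.31 × 0.6435 = 21.43 µg/L.
At the second outfall, C = (42.10·21.43 + 4.580·262.0) / (42.10 + 4.580) = 45.03 µg/L.

45.0 µg/L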